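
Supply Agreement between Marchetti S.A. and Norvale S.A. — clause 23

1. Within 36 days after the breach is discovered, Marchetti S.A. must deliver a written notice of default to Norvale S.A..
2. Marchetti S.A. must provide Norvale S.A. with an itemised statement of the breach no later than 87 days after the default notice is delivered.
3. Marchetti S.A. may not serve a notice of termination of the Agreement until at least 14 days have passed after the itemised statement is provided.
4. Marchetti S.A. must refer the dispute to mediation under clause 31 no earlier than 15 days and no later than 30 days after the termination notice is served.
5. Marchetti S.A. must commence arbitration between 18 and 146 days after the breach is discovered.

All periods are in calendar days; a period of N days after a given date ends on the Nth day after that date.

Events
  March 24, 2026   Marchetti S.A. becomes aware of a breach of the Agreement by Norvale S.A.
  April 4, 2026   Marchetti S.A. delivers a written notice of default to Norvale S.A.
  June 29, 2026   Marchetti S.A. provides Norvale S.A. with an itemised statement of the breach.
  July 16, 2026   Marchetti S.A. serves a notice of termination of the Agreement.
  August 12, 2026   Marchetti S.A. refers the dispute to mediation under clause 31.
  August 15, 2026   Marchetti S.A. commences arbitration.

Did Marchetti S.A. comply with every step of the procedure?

Yes

(1) due by March 24, 2026 + 36 days = April 29, 2026; April 4, 2026 is within that limit.
(2) due by April 4, 2026 + 87 days = June 30, 2026; completed June 29, 2026, before the deadline.
(3) permitted from June 29, 2026 + 14 days = July 13, 2026 onward; July 16, 2026 is on or after that date.
(4) the permitted window runs from July 16, 2026 + 15 = July 31, 2026 to July 16, 2026 + 30 = August 15, 2026; August 12, 2026 falls inside that range.
(5) the permitted window runs from March 24, 2026 + 18 = April 11, 2026 to March 24, 2026 + 146 = August 17, 2026; August 15, 2026 falls inside that range.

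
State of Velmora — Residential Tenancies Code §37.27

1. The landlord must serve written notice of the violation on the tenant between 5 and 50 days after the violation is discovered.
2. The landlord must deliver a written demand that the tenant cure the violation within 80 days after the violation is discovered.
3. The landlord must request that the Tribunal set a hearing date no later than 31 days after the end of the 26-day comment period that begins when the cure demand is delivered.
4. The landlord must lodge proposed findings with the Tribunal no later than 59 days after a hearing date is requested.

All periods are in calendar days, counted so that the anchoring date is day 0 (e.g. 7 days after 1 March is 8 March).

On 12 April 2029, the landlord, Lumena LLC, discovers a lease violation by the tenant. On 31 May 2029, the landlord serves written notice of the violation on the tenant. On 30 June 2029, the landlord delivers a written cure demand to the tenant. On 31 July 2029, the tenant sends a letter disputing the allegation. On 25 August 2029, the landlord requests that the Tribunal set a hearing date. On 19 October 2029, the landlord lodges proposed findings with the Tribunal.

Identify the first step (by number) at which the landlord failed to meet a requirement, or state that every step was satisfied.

None — every step was satisfied

Step 1 — 5 and 50 days from 12 April 2029 (when the violation is discovered) are 17 April 2029 and 1 June 2029 respectively; done 31 May 2029, which is between those dates.
Step 2 — counting 80 days from 12 April 2029 (when the violation is discovered) gives a deadline of 1 July 2029; done 30 June 2029 — timely.
Step 3 — counting 31 days from 26 July 2029 (end of the 26-day comment period, which began when the cure demand is delivered on 30 June 2029) gives a deadline of 26 August 2029; completed 25 August 2029, before the deadline.
Step 4 — counting 59 days from 25 August 2029 (when a hearing date is requested) gives a deadline of 23 October 2029; done 19 October 2029 — timely.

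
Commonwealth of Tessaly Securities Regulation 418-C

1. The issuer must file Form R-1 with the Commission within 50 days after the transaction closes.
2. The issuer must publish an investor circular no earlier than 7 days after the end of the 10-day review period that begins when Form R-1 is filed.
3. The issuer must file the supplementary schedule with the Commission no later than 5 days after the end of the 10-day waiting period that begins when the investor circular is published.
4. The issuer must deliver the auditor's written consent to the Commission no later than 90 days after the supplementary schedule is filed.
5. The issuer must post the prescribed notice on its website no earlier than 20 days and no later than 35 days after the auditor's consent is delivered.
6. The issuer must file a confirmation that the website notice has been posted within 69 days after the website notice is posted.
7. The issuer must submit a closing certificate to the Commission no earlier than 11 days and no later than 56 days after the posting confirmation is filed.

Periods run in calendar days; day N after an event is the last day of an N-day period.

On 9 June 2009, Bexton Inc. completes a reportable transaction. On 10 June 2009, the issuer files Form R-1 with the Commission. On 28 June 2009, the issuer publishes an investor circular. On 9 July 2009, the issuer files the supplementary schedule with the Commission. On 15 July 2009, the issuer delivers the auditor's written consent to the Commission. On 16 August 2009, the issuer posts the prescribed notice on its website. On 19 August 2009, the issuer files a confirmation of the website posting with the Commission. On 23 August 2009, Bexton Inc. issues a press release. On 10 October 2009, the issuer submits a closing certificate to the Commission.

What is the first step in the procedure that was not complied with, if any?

Step 1 — counting 50 days from 9 June 2009 (when the transaction closes) gives a deadline of 29 July 2009; completed 10 June 2009, before the deadline.
Step 2 — must wait 7 days from 20 June 2009 (end of the 10-day review period, which began when Form R-1 is filed on 10 June 2009), so not before 27 June 2009; done 28 June 2009 — permitted.
Step 3 — counting 5 days from 8 July 2009 (end of the 10-day waiting period, which began when the investor circular is published on 28 June 2009) gives a deadline of 13 July 2009; done 9 July 2009 — timely.
Step 4 — counting 90 days from 9 July 2009 (when the supplementary schedule is filed) gives a deadline of 7 October 2009; 15 July 2009 is within that limit.
Step 5 — 20 and 35 days from 15 July 2009 (when the auditor's consent is delivered) are 4 August 2009 and 19 August 2009 respectively; done 16 August 2009 — within the window.
Step 6 — counting 69 days from 16 August 2009 (when the website notice is posted) gives a deadline of 24 October 2009; completed 19 August 2009, before the deadline.
Step 7 — 11 and 56 days from 19 August 2009 (when the posting confirmation is filed) are 30 August 2009 and 14 October 2009 respectively; 10 October 2009 falls inside that range.

None — every step was satisfied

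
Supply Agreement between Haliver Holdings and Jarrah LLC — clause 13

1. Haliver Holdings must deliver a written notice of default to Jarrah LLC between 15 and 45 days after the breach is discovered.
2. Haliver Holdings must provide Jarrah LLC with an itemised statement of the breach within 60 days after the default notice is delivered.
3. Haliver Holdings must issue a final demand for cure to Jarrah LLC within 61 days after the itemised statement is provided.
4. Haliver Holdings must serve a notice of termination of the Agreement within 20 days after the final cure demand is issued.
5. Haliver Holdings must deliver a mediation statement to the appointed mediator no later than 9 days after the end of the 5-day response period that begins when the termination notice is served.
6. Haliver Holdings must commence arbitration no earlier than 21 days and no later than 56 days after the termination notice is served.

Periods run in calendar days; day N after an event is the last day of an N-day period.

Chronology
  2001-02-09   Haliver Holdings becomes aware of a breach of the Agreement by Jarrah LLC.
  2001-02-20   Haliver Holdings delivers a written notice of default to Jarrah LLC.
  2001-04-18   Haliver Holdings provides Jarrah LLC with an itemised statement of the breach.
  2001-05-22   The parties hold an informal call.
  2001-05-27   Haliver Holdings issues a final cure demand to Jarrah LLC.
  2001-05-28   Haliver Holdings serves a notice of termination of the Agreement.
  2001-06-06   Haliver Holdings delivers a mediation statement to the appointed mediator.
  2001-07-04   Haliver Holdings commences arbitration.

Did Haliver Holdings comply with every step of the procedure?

(1) the permitted window runs from 2001-02-09 + 15 = 2001-02-24 to 2001-02-09 + 45 = 2001-03-26; done 2001-02-20 — 4 days before the window opened.

No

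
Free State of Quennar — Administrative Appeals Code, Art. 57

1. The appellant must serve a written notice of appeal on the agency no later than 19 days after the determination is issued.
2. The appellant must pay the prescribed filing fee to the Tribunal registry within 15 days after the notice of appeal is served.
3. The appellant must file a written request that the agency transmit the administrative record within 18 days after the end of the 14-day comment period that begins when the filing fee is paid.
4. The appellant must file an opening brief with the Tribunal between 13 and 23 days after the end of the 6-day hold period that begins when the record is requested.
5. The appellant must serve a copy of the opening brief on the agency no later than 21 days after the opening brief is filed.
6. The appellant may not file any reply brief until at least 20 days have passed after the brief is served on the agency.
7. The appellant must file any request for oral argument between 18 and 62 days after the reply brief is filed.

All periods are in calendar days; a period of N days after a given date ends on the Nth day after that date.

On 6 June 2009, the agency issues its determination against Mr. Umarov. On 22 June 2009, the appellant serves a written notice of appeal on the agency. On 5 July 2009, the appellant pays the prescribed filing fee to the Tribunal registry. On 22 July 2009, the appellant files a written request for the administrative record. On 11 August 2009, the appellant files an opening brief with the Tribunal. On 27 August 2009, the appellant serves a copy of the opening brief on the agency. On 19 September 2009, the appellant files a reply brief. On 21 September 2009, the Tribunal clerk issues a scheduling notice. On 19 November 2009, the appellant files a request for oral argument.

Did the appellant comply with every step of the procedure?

(1) due by 6 June 2009 + 19 days = 25 June 2009; 22 June 2009 is within that limit.
(2) due by 22 June 2009 + 15 days = 7 July 2009; completed 5 July 2009, before the deadline.
(3) due by 19 July 2009 + 18 days = 6 August 2009; done 22 July 2009 — timely.
(4) the permitted window runs from 28 July 2009 + 13 = 10 August 2009 to 28 July 2009 + 23 = 20 August 2009; done 11 August 2009 — within the window.
(5) due by 11 August 2009 + 21 days = 1 September 2009; done 27 August 2009 — timely.
(6) permitted from 27 August 2009 + 20 days = 16 September 2009 onward; done 19 September 2009 — permitted.
(7) the permitted window runs from 19 September 2009 + 18 = 7 October 2009 to 19 September 2009 + 62 = 20 November 2009; done 19 November 2009, which is between those dates.

Yes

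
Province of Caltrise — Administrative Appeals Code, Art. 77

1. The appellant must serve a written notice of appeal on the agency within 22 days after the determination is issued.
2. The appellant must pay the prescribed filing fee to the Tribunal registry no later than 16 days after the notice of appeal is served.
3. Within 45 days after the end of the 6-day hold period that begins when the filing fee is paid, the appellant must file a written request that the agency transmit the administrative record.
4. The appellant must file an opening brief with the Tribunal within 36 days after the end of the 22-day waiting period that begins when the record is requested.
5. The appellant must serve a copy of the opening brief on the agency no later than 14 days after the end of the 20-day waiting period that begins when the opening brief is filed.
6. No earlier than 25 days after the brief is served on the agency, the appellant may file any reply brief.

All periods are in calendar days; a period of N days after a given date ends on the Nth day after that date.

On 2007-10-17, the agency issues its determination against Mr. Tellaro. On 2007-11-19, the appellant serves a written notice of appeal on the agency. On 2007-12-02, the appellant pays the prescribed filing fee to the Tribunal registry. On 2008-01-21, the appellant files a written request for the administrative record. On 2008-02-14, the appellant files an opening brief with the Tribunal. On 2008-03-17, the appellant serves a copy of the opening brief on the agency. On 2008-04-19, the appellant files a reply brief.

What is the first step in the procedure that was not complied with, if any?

Step 1 — counting 22 days from 2007-10-17 (when the determination is issued) gives a deadline of 2007-11-08; done 2007-11-19 — 11 days late.
The analysis stops there.

Step 1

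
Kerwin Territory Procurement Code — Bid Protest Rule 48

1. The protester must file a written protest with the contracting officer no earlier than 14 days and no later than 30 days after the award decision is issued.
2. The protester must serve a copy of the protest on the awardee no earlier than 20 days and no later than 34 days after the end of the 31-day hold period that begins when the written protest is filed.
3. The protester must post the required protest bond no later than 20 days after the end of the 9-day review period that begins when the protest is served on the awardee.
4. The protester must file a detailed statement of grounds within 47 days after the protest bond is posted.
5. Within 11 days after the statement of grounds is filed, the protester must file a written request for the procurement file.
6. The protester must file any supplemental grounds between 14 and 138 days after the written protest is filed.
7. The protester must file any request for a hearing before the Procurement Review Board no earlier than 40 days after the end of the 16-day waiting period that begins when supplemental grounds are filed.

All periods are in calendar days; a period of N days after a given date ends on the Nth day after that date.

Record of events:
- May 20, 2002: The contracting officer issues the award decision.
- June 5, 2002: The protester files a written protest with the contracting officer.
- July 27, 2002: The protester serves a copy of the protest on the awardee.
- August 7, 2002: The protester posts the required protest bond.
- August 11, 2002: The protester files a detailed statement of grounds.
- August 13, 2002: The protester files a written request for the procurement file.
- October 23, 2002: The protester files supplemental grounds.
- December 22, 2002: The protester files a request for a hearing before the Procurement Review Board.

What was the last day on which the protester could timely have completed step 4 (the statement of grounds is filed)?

September 23, 2002

Step 4 runs from August 7, 2002, when the protest bond is posted. 47 days after August 7, 2002 is September 23, 2002.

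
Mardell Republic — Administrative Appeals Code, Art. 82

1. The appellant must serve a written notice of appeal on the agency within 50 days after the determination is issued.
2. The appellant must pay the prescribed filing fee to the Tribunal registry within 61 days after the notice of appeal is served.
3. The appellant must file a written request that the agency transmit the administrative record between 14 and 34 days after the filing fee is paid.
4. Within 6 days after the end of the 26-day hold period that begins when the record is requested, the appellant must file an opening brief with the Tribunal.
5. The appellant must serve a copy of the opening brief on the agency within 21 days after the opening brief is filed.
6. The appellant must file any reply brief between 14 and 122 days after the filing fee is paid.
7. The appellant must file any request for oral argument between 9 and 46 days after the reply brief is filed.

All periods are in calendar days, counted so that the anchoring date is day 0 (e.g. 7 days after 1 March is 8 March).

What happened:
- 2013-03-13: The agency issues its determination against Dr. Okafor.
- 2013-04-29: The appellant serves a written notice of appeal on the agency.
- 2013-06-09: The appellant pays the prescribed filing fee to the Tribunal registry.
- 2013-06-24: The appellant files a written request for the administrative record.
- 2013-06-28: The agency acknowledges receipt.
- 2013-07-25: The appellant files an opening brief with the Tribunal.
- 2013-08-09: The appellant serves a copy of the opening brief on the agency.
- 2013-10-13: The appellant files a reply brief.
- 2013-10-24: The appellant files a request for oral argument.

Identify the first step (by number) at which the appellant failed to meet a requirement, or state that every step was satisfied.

Step 1: 50 days after 2013-03-13 (when the determination is issued) is 2013-05-02; 2013-04-29 is within that limit.
Step 2: 61 days after 2013-04-29 (when the notice of appeal is served) is 2013-06-29; 2013-06-09 is within that limit.
Step 3: the window is 14–34 days after 2013-06-09 (when the filing fee is paid), so 2013-06-23 through 2013-07-13; done 2013-06-24, which is between those dates.
Step 4: 6 days after 2013-07-20 (end of the 26-day hold period, which began when the record is requested on 2013-06-24) is 2013-07-26; done 2013-07-25 — timely.
Step 5: 21 days after 2013-07-25 (when the opening brief is filed) is 2013-08-15; done 2013-08-09 — timely.
Step 6: the window is 14–122 days after 2013-06-09 (when the filing fee is paid), so 2013-06-23 through 2013-10-09; done 2013-10-13 — 4 days after the window closed.
No need to go further; step 6 was not satisfied.

Step 6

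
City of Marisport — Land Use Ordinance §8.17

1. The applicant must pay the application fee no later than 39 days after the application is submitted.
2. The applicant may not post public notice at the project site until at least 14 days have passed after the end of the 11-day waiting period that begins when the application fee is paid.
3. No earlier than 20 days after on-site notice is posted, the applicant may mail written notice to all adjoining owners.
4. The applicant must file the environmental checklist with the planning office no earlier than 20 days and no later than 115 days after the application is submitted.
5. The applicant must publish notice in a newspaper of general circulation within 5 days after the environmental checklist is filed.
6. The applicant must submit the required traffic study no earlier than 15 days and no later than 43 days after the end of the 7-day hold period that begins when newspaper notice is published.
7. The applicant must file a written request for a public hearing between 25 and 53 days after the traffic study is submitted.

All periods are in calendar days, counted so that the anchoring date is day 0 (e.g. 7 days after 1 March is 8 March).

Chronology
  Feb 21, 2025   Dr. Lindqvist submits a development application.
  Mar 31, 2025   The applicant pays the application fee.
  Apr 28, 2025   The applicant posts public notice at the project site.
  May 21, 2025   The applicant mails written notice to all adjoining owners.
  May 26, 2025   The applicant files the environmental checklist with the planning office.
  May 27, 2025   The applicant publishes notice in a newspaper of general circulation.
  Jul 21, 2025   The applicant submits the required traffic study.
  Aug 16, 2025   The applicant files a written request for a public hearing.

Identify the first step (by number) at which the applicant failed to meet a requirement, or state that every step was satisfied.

(1) due by Feb 21, 2025 + 39 days = Apr 1, 2025; Mar 31, 2025 is within that limit.
(2) permitted from Apr 11, 2025 + 14 days = Apr 25, 2025 onward; Apr 28, 2025 is on or after that date.
(3) permitted from Apr 28, 2025 + 20 days = May 18, 2025 onward; done May 21, 2025, after the minimum wait.
(4) the permitted window runs from Feb 21, 2025 + 20 = Mar 13, 2025 to Feb 21, 2025 + 115 = Jun 16, 2025; May 26, 2025 falls inside that range.
(5) due by May 26, 2025 + 5 days = May 31, 2025; May 27, 2025 is within that limit.
(6) the permitted window runs from Jun 3, 2025 + 15 = Jun 18, 2025 to Jun 3, 2025 + 43 = Jul 16, 2025; Jul 21, 2025 is 5 days past the end of the window.
The procedure was therefore not followed at step 6.

Step 6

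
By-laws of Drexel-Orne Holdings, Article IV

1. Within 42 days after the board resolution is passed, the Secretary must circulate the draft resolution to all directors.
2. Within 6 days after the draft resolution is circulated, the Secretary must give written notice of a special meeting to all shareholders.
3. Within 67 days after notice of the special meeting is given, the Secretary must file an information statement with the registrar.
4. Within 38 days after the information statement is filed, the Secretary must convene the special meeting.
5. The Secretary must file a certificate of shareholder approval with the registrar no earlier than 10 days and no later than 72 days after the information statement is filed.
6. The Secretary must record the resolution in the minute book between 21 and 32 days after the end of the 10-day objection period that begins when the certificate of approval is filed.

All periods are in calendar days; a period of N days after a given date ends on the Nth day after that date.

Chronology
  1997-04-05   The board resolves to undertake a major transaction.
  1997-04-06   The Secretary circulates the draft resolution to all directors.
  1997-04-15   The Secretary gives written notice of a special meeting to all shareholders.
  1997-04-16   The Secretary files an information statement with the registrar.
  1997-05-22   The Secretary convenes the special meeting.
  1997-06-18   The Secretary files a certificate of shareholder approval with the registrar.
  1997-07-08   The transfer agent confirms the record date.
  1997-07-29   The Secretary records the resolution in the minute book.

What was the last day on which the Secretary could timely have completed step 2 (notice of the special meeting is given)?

1997-04-12

Step 2 runs from 1997-04-06, when the draft resolution is circulated. 6 days after 1997-04-06 is 1997-04-12.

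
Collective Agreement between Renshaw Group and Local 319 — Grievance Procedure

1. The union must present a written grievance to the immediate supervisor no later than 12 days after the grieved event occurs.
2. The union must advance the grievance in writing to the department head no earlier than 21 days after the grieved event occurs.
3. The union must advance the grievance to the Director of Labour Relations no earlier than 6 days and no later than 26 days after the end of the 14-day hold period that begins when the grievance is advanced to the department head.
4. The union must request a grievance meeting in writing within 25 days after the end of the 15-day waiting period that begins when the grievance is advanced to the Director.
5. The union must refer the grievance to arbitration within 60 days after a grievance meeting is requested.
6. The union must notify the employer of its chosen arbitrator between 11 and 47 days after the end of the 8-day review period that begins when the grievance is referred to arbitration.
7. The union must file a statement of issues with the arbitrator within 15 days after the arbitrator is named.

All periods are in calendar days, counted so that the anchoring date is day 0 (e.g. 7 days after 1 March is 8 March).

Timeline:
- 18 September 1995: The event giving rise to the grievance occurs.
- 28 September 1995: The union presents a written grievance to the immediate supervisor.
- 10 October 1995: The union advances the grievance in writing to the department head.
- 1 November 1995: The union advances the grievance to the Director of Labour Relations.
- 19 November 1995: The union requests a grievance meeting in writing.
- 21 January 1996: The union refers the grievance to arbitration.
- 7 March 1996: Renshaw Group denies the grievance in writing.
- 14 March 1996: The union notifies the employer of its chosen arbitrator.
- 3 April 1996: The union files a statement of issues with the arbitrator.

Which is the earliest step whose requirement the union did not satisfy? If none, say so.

Step 1: 12 days after 18 September 1995 (when the grieved event occurs) is 30 September 1995; done 28 September 1995 — timely.
Step 2: the earliest permitted date is 21 days after 18 September 1995 (when the grieved event occurs), i.e. 9 October 1995; done 10 October 1995, after the minimum wait.
Step 3: the window is 6–26 days after 24 October 1995 (end of the 14-day hold period, which began when the grievance is advanced to the department head on 10 October 1995), so 30 October 1995 through 19 November 1995; done 1 November 1995 — within the window.
Step 4: 25 days after 16 November 1995 (end of the 15-day waiting period, which began when the grievance is advanced to the Director on 1 November 1995) is 11 December 1995; done 19 November 1995 — timely.
Step 5: 60 days after 19 November 1995 (when a grievance meeting is requested) is 18 January 1996; not done until 21 January 1996, 3 days after the deadline.

Step 5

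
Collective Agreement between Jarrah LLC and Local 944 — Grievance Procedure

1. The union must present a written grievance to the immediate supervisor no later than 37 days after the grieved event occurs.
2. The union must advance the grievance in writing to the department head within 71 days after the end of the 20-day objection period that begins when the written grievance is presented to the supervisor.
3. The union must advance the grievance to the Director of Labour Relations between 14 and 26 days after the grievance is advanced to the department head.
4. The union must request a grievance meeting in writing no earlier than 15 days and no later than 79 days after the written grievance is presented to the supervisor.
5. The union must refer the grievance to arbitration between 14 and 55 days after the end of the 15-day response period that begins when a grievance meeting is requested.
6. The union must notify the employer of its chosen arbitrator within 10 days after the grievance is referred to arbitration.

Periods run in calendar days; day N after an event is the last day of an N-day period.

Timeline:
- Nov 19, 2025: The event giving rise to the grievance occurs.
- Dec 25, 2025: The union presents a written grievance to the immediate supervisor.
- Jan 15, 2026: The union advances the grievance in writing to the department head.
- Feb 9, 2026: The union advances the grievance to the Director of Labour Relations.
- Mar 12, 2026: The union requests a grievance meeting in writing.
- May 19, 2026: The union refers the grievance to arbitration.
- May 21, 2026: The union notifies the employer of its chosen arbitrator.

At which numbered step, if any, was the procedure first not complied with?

Step 1: 37 days after Nov 19, 2025 (when the grieved event occurs) is Dec 26, 2025; completed Dec 25, 2025, before the deadline.
Step 2: 71 days after Jan 14, 2026 (end of the 20-day objection period, which began when the written grievance is presented to the supervisor on Dec 25, 2025) is Mar 26, 2026; completed Jan 15, 2026, before the deadline.
Step 3: the window is 14–26 days after Jan 15, 2026 (when the grievance is advanced to the department head), so Jan 29, 2026 through Feb 10, 2026; Feb 9, 2026 falls inside that range.
Step 4: the window is 15–79 days after Dec 25, 2025 (when the written grievance is presented to the supervisor), so Jan 9, 2026 through Mar 14, 2026; done Mar 12, 2026 — within the window.
Step 5: the window is 14–55 days after Mar 27, 2026 (end of the 15-day response period, which began when a grievance meeting is requested on Mar 12, 2026), so Apr 10, 2026 through May 21, 2026; May 19, 2026 falls inside that range.
Step 6: 10 days after May 19, 2026 (when the grievance is referred to arbitration) is May 29, 2026; done May 21, 2026 — timely.

None — every step was satisfied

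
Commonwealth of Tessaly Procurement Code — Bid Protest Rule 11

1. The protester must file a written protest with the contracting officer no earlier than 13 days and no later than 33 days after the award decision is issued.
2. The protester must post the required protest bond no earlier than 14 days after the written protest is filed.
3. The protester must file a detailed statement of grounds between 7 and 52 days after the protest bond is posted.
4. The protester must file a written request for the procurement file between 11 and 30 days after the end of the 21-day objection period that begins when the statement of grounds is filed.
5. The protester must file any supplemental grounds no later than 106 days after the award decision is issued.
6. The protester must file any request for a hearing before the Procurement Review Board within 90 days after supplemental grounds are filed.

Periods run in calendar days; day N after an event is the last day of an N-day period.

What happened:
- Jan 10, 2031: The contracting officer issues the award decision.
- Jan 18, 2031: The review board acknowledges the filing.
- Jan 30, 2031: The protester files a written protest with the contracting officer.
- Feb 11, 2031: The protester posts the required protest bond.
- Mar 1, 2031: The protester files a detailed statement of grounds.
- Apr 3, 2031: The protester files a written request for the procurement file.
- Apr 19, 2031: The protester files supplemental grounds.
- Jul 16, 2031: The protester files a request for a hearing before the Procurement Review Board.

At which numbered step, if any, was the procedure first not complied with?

Step 1 — 13 and 33 days from Jan 10, 2031 (when the award decision is issued) are Jan 23, 2031 and Feb 12, 2031 respectively; Jan 30, 2031 falls inside that range.
Step 2 — must wait 14 days from Jan 30, 2031 (when the written protest is filed), so not before Feb 13, 2031; acted on Feb 11, 2031, 2 days prematurely.

Step 2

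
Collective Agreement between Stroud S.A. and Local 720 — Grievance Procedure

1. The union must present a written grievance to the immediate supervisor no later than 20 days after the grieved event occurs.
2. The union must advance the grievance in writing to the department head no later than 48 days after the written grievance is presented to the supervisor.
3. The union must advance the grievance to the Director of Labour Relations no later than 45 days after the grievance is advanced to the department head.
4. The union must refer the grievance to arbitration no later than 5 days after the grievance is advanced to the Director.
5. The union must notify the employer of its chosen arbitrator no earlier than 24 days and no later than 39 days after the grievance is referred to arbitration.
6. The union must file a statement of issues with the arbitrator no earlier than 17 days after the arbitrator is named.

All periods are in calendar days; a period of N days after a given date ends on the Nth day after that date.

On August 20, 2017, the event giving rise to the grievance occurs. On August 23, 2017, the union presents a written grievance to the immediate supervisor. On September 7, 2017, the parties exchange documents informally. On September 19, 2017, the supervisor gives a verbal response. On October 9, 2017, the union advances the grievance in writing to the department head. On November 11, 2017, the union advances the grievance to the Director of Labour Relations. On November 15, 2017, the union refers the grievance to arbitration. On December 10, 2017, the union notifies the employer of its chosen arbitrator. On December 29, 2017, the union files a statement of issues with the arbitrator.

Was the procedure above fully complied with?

(1) due by August 20, 2017 + 20 days = September 9, 2017; completed August 23, 2017, before the deadline.
(2) due by August 23, 2017 + 48 days = October 10, 2017; done October 9, 2017 — timely.
(3) due by October 9, 2017 + 45 days = November 23, 2017; completed November 11, 2017, before the deadline.
(4) due by November 11, 2017 + 5 days = November 16, 2017; November 15, 2017 is within that limit.
(5) the permitted window runs from November 15, 2017 + 24 = December 9, 2017 to November 15, 2017 + 39 = December 24, 2017; done December 10, 2017 — within the window.
(6) permitted from December 10, 2017 + 17 days = December 27, 2017 onward; done December 29, 2017 — permitted.

Yes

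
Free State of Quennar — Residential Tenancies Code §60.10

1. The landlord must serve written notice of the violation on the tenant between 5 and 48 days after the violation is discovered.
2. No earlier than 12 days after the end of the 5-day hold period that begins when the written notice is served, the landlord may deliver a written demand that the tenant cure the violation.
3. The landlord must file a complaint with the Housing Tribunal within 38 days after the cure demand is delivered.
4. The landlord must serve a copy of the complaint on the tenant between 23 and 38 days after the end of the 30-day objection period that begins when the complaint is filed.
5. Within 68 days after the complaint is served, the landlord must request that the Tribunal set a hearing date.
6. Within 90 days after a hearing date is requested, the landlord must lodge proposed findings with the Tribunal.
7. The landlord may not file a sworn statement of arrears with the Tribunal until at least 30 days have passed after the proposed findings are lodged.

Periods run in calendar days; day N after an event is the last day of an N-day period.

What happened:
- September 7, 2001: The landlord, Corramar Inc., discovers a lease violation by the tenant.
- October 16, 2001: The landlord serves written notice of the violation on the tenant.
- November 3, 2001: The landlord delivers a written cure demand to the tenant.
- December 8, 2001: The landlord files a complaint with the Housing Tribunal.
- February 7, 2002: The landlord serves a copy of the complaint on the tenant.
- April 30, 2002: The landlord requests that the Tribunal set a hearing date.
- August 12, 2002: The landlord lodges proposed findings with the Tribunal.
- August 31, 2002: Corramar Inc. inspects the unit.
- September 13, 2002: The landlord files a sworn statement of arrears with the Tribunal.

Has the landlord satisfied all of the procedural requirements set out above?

Step 1 — 5 and 48 days from September 7, 2001 (when the violation is discovered) are September 12, 2001 and October 25, 2001 respectively; October 16, 2001 falls inside that range.
Step 2 — must wait 12 days from October 21, 2001 (end of the 5-day hold period, which began when the written notice is served on October 16, 2001), so not before November 2, 2001; done November 3, 2001, after the minimum wait.
Step 3 — counting 38 days from November 3, 2001 (when the cure demand is delivered) gives a deadline of December 11, 2001; December 8, 2001 is within that limit.
Step 4 — 23 and 38 days from January 7, 2002 (end of the 30-day objection period, which began when the complaint is filed on December 8, 2001) are January 30, 2002 and February 14, 2002 respectively; done February 7, 2002 — within the window.
Step 5 — counting 68 days from February 7, 2002 (when the complaint is served) gives a deadline of April 16, 2002; done April 30, 2002 — 14 days late.
No need to go further; step 5 was not satisfied.

No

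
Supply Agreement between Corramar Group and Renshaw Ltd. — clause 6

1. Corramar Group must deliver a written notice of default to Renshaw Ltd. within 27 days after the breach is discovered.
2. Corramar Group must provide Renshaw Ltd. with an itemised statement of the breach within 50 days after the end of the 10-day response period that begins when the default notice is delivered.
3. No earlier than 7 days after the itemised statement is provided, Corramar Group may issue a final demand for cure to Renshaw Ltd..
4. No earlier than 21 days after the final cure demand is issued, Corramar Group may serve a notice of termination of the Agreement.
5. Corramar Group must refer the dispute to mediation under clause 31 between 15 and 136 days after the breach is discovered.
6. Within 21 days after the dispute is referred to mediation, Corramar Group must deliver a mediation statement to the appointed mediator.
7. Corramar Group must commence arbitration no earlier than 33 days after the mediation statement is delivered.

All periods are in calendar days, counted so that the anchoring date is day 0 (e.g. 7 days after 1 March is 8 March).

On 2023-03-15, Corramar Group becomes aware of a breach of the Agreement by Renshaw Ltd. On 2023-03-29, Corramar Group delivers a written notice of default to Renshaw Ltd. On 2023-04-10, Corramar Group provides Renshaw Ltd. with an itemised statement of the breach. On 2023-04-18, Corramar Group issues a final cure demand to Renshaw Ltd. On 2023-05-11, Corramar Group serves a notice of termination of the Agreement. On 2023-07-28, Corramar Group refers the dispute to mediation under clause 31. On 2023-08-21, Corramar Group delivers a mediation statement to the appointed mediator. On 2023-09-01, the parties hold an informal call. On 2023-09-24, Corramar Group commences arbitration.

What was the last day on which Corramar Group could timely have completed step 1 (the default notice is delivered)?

Step 1 runs from 2023-03-15, when the breach is discovered. 27 days after 2023-03-15 is 2023-04-11.

2023-04-11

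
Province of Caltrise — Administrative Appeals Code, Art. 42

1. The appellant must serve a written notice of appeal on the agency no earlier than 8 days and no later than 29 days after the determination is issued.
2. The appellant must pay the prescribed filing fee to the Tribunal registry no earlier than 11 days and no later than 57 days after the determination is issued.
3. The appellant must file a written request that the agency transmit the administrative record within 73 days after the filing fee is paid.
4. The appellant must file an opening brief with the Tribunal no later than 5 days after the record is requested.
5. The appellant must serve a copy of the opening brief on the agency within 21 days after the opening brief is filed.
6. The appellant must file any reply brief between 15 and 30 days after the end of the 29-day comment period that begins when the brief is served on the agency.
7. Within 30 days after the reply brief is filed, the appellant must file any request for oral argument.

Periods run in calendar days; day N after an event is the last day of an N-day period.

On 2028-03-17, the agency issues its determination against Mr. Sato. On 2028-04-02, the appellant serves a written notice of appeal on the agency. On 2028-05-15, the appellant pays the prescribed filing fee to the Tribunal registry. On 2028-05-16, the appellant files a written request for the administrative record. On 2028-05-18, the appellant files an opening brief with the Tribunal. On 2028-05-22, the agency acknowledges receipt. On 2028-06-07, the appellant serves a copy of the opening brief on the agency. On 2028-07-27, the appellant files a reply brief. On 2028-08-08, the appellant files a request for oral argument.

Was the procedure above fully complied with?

Step 1: the window is 8–29 days after 2028-03-17 (when the determination is issued), so 2028-03-25 through 2028-04-15; done 2028-04-02 — within the window.
Step 2: the window is 11–57 days after 2028-03-17 (when the determination is issued), so 2028-03-28 through 2028-05-13; 2028-05-15 is 2 days past the end of the window.
Later steps need not be reached.

No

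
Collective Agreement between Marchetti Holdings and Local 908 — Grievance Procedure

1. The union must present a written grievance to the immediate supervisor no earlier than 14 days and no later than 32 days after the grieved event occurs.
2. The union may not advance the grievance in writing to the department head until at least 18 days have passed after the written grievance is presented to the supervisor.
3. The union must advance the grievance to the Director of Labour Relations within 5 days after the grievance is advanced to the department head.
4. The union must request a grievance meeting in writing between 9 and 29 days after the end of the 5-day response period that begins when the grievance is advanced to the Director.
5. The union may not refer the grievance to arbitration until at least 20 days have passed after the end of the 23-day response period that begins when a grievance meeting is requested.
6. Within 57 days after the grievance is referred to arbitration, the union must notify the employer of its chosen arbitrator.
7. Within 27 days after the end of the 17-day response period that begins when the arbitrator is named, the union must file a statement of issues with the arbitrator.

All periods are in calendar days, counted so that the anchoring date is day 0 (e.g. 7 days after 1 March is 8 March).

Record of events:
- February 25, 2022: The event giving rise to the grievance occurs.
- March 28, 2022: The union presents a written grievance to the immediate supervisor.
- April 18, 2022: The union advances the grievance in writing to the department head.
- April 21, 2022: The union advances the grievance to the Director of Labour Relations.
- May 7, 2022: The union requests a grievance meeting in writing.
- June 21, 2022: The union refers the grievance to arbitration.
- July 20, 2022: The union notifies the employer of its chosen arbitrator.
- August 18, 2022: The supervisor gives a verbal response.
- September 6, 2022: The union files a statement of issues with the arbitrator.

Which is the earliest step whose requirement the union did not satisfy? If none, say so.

Step 1: the window is 14–32 days after February 25, 2022 (when the grieved event occurs), so March 11, 2022 through March 29, 2022; done March 28, 2022 — within the window.
Step 2: the earliest permitted date is 18 days after March 28, 2022 (when the written grievance is presented to the supervisor), i.e. April 15, 2022; done April 18, 2022, after the minimum wait.
Step 3: 5 days after April 18, 2022 (when the grievance is advanced to the department head) is April 23, 2022; completed April 21, 2022, before the deadline.
Step 4: the window is 9–29 days after April 26, 2022 (end of the 5-day response period, which began when the grievance is advanced to the Director on April 21, 2022), so May 5, 2022 through May 25, 2022; May 7, 2022 falls inside that range.
Step 5: the earliest permitted date is 20 days after May 30, 2022 (end of the 23-day response period, which began when a grievance meeting is requested on May 7, 2022), i.e. June 19, 2022; done June 21, 2022, after the minimum wait.
Step 6: 57 days after June 21, 2022 (when the grievance is referred to arbitration) is August 17, 2022; July 20, 2022 is within that limit.
Step 7: 27 days after August 6, 2022 (end of the 17-day response period, which began when the arbitrator is named on July 20, 2022) is September 2, 2022; not done until September 6, 2022, 4 days after the deadline.

Step 7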